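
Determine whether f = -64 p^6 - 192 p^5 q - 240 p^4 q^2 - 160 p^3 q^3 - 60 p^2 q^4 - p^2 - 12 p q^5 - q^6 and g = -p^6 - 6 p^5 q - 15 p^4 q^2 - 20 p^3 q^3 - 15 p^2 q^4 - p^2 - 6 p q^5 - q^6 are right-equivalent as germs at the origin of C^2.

The Hessian of f at 0 has rank 1. Corank 1: A-series; mu = 5 gives A_5. The Hessian of g at 0 has rank 1. Corank 1: A-series; mu = 5 gives A_5. Both have type A_5, hence right-equivalent.

Yes.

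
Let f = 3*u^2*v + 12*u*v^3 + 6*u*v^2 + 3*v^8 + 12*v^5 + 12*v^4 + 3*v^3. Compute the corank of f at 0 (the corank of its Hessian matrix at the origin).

Hessian at 0 has rank 0.

2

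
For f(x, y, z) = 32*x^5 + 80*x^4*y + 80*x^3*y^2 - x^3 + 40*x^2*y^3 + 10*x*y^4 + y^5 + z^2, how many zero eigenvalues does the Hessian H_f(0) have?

2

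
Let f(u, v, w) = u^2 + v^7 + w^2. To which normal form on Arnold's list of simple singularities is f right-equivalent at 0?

A_6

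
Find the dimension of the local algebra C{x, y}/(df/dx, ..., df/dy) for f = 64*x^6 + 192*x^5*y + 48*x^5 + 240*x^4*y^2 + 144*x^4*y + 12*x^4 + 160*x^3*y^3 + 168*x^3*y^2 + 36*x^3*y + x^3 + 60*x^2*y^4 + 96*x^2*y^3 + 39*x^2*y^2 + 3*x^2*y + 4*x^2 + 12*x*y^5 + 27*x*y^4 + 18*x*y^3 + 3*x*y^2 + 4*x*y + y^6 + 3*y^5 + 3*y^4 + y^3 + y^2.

The Hessian of f at 0 is [[8, 4], [4, 2]] with rank 1, so corank 1. A Groebner basis of the Jacobian ideal J(f) in C{x,y} is {y^2, x + y/2}; counting standard monomials gives mu = 2. Corank 1: A-series; mu = 2 gives A_2.

2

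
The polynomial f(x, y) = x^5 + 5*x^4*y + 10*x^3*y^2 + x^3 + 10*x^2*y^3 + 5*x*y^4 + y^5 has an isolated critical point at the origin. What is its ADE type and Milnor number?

Type E_8, Milnor number mu = 8.

The Hessian of f at 0 has rank 0. Corank 2; j^3 = x^3 is a perfect cube, so E-series; the 5-jet and mu = 8 give E_8.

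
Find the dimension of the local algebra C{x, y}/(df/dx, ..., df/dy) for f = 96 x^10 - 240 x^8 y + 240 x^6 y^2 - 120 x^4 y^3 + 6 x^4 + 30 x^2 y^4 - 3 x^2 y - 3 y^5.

6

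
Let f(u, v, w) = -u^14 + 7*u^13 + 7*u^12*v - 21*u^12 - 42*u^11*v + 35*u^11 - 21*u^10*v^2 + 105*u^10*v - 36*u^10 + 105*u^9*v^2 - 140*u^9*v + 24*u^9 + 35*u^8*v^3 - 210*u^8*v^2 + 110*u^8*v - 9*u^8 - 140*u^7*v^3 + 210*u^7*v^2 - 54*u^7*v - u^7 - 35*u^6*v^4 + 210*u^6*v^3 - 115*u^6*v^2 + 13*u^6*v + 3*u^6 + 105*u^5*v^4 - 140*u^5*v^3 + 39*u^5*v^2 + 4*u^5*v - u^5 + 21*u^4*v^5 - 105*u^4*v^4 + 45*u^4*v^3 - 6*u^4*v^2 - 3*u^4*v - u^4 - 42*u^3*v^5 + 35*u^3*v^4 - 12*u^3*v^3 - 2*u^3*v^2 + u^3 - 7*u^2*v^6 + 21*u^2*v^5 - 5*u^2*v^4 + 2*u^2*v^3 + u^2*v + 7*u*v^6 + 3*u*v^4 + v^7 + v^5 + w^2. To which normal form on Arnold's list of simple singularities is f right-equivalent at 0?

D6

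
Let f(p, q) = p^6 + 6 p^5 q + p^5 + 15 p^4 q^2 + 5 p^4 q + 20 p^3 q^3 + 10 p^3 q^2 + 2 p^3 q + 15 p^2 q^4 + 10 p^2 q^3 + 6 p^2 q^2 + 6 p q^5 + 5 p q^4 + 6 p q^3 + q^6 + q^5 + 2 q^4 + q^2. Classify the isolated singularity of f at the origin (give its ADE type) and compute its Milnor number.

Type A_4, Milnor number mu = 4.

The Hessian of f at 0 has rank 1. Corank 1: A-series; mu = 4 gives A_4.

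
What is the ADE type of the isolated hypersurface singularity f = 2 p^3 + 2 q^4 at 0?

The Hessian of f at 0 has rank 0. Corank 2; j^3 = 2*p^3 is a perfect cube, so E-series; the 4-jet and mu = 6 give E_6.

E_{6}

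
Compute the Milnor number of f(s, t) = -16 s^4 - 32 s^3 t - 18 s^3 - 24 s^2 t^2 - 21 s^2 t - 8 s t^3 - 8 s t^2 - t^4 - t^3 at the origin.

5

The Hessian of f at 0 is [[0, 0], [0, 0]] with rank 0, so corank 2. A Groebner basis of the Jacobian ideal J(f) in C{s,t} is {s*t^2 + 27*s*t/8 + 9*t^2/8, -81*s*t/8 + t^3 - 27*t^2/8, s^2 + 5*s*t/6 + t^2/6}; counting standard monomials gives mu = 5. Corank 2; j^3 = -(2*s + t)*(3*s + t)^2 has shape L^2 M (L != M), so D-series; mu = 5 gives D_5.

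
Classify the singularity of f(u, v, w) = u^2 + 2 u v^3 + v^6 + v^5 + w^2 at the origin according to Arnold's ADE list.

A_{4}

The Hessian of f at 0 has rank 2. Corank 1: A-series; mu = 4 gives A_4.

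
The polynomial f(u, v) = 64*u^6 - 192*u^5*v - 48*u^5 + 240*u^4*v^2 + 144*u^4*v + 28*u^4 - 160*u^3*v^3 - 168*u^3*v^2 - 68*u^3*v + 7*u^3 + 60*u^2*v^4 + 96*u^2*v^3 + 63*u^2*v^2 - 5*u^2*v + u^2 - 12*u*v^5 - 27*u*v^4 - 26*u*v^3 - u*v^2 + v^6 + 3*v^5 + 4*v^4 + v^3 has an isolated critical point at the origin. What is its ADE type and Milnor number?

The Hessian of f at 0 is [[2, 0], [0, 0]] with rank 1, so corank 1. A Groebner basis of the Jacobian ideal J(f) in C{u,v} is {v^2, u}; counting standard monomials gives mu = 2. Corank 1: A-series; mu = 2 gives A_2.

Type A_{2}, Milnor number mu = 2.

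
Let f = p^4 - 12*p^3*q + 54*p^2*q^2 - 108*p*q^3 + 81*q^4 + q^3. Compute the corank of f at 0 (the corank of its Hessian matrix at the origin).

The Hessian at 0 is [[0, 0], [0, 0]] of rank 0; hence corank 2.

2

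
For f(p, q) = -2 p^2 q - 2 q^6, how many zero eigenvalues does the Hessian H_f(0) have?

Hessian at 0 has rank 0.

2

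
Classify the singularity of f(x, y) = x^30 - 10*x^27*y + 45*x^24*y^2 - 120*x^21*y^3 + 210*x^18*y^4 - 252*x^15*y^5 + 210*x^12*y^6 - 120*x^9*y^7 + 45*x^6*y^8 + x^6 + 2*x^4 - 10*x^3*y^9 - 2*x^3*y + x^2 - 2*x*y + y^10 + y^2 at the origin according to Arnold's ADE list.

The Hessian of f at 0 has rank 1. Corank 1: A-series; mu = 9 gives A_9.

A_9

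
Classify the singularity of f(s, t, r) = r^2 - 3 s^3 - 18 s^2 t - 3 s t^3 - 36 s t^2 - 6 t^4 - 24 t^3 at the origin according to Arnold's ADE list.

E_{7}

The Hessian of f at 0 is [[0, 0, 0], [0, 0, 0], [0, 0, 2]] with rank 1, so corank 2. A Groebner basis of the Jacobian ideal J(f) in C{s,t,r} is {s^3 + 6*s^2*t + 48*s^2 + 192*s*t + 192*t^2, -6*s^2 + s*t^2 - 24*s*t - 24*t^2, 3*s^2 + 12*s*t + t^3 + 12*t^2, r}; counting standard monomials gives mu = 7. Corank 2; j^3 = -3*(s + 2*t)^3 is a perfect cube, so E-series; the 4-jet and mu = 7 give E_7.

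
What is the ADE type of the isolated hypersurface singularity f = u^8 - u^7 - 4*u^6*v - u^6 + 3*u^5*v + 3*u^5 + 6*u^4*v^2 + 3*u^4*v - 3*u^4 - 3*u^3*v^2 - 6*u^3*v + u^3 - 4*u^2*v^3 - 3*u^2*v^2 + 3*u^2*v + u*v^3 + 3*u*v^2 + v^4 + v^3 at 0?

The Hessian of f at 0 is [[0, 0], [0, 0]] with rank 0, so corank 2. A Groebner basis of the Jacobian ideal J(f) in C{u,v} is {-3*u^2/10 - 3*u*v/5 + v^4 - v^3/10 - 3*v^2/10, u^3 - 6*u^2/5 - 12*u*v/5 + 3*v^3/5 - 6*v^2/5, u^2*v + 7*u^2/10 + 7*u*v/5 - 23*v^3/30 + 7*v^2/10, -3*u^2/10 + u*v^2 - 3*u*v/5 + 9*v^3/10 - 3*v^2/10}; counting standard monomials gives mu = 7. Corank 2; j^3 = (u + v)^3 is a perfect cube, so E-series; the 4-jet and mu = 7 give E_7.

E_{7}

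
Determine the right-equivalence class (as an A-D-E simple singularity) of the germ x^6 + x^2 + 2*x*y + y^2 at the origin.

A_{5}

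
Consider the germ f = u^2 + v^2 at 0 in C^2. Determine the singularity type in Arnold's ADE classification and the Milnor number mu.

Type A_{1}, Milnor number mu = 1.

The Hessian of f at 0 is [[2, 0], [0, 2]] with rank 2, so corank 0. A Groebner basis of the Jacobian ideal J(f) in C{u,v} is {u, v}; counting standard monomials gives mu = 1. Corank 0: nondegenerate Morse point, so A_1.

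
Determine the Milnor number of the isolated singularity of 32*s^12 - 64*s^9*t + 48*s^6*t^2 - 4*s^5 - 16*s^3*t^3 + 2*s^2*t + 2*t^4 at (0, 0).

5

The Hessian of f at 0 has rank 0. Corank 2; j^3 = 2*s^2*t has shape L^2 M (L != M), so D-series; mu = 5 gives D_5.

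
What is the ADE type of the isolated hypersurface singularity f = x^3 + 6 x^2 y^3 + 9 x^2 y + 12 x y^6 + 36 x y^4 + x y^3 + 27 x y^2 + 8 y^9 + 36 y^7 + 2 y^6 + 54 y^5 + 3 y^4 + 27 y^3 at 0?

E_7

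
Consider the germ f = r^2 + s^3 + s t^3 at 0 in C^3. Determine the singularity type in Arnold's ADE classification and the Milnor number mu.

Type E_7, Milnor number mu = 7.

The Hessian of f at 0 is [[0, 0, 0], [0, 0, 0], [0, 0, 2]] with rank 1, so corank 2. A Groebner basis of the Jacobian ideal J(f) in C{s,t,r} is {s^3, s*t^2, 3*s^2 + t^3, r}; counting standard monomials gives mu = 7. Corank 2; j^3 = s^3 is a perfect cube, so E-series; the 4-jet and mu = 7 give E_7.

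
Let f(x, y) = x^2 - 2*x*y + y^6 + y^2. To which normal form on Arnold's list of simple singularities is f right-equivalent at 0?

The Hessian of f at 0 is [[2, -2], [-2, 2]] with rank 1, so corank 1. A Groebner basis of the Jacobian ideal J(f) in C{x,y} is {y^5, x - y}; counting standard monomials gives mu = 5. Corank 1: A-series; mu = 5 gives A_5.

A_5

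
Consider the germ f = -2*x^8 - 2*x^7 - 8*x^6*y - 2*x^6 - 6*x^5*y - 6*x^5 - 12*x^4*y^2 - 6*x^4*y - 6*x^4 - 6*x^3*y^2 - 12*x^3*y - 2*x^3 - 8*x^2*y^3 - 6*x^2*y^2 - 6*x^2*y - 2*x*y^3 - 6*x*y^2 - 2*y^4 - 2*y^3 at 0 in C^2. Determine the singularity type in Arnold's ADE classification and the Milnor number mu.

Type E_{7}, Milnor number mu = 7.

The Hessian of f at 0 is [[0, 0], [0, 0]] with rank 0, so corank 2. A Groebner basis of the Jacobian ideal J(f) in C{x,y} is {3*x^2/4 + 3*x*y/2 + y^4 + y^3/4 + 3*y^2/4, x^3 - 3*x^2/2 - 3*x*y + y^3/2 - 3*y^2/2, x^2*y + 5*x^2/4 + 5*x*y/2 - 7*y^3/12 + 5*y^2/4, -3*x^2/4 + x*y^2 - 3*x*y/2 + 3*y^3/4 - 3*y^2/4}; counting standard monomials gives mu = 7. Corank 2; j^3 = -2*(x + y)^3 is a perfect cube, so E-series; the 4-jet and mu = 7 give E_7.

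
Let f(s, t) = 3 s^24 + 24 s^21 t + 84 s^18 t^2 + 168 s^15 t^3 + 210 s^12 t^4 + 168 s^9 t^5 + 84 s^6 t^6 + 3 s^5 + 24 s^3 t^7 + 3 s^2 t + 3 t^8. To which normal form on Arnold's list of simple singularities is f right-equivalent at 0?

D_9

The Hessian of f at 0 has rank 0. Corank 2; j^3 = 3*s^2*t has shape L^2 M (L != M), so D-series; mu = 9 gives D_9.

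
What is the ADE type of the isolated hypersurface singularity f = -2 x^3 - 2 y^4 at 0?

E_{6}

The Hessian of f at 0 has rank 0. Corank 2; j^3 = -2*x^3 is a perfect cube, so E-series; the 4-jet and mu = 6 give E_6.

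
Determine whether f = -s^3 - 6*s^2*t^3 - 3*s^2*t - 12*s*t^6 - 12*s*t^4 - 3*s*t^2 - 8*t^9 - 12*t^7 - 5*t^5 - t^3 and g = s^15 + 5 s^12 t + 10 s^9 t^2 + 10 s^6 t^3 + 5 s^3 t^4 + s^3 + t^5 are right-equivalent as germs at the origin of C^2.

Yes.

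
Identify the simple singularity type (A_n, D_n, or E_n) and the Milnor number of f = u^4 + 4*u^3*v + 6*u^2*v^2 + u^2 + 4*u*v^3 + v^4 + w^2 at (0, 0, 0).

The Hessian of f at 0 has rank 2. Corank 1: A-series; mu = 3 gives A_3.

Type A_{3}, Milnor number mu = 3.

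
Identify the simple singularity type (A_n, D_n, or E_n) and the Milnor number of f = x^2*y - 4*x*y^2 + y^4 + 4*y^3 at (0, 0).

The Hessian of f at 0 has rank 0. Corank 2; j^3 = y*(x - 2*y)^2 has shape L^2 M (L != M), so D-series; mu = 5 gives D_5.

Type D_{5}, Milnor number mu = 5.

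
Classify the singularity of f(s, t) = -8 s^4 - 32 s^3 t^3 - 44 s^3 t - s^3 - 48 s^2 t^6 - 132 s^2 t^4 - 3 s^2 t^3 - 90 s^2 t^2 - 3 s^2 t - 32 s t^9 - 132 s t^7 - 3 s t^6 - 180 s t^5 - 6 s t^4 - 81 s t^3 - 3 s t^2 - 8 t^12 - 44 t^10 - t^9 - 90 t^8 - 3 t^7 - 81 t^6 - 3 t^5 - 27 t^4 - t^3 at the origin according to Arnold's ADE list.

E_{7}

The Hessian of f at 0 has rank 0. Corank 2; j^3 = -(s + t)^3 is a perfect cube, so E-series; the 4-jet and mu = 7 give E_7.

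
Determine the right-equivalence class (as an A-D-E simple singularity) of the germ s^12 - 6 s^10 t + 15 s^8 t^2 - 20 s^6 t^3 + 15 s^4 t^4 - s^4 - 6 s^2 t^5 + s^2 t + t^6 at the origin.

The Hessian of f at 0 is [[0, 0], [0, 0]] with rank 0, so corank 2. A Groebner basis of the Jacobian ideal J(f) in C{s,t} is {s^2/6 + t^5, s^3, s*t}; counting standard monomials gives mu = 7. Corank 2; j^3 = s^2*t has shape L^2 M (L != M), so D-series; mu = 7 gives D_7.

D_7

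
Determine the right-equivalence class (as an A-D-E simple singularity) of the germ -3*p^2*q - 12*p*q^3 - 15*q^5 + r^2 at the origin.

D_6

The Hessian of f at 0 is [[0, 0, 0], [0, 0, 0], [0, 0, 2]] with rank 1, so corank 2. A Groebner basis of the Jacobian ideal J(f) in C{p,q,r} is {p^3, p^2*q, -2*p^2 + p*q^2, p*q/2 + q^3, r}; counting standard monomials gives mu = 6. Corank 2; j^3 = -3*p^2*q has shape L^2 M (L != M), so D-series; mu = 6 gives D_6.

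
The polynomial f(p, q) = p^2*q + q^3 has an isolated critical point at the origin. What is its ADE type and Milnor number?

The Hessian of f at 0 has rank 0. Corank 2; j^3 = q*(p^2 + q^2) splits into three distinct lines over C (the quadratic factor has nonzero discriminant), so D_4.

Type D4, Milnor number mu = 4.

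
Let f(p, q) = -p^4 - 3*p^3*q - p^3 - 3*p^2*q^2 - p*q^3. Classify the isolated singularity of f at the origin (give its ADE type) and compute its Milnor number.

The Hessian of f at 0 has rank 0. Corank 2; j^3 = -p^3 is a perfect cube, so E-series; the 4-jet and mu = 7 give E_7.

Type E7, Milnor number mu = 7.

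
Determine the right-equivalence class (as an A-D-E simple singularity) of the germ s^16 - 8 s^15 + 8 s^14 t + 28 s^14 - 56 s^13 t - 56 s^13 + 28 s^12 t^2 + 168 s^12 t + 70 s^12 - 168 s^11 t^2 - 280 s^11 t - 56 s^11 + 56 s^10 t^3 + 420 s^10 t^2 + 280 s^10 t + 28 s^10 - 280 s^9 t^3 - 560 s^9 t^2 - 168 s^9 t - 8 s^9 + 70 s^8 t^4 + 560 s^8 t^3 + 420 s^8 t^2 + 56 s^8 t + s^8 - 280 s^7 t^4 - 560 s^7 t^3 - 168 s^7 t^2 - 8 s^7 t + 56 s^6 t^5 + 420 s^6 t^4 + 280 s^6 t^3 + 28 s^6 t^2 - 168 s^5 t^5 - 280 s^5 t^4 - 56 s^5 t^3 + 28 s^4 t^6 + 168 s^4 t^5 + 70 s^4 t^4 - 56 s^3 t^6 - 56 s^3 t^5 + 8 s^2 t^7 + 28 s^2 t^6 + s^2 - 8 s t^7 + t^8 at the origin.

The Hessian of f at 0 is [[2, 0], [0, 0]] with rank 1, so corank 1. A Groebner basis of the Jacobian ideal J(f) in C{s,t} is {t^7, s}; counting standard monomials gives mu = 7. Corank 1: A-series; mu = 7 gives A_7.

A_{7}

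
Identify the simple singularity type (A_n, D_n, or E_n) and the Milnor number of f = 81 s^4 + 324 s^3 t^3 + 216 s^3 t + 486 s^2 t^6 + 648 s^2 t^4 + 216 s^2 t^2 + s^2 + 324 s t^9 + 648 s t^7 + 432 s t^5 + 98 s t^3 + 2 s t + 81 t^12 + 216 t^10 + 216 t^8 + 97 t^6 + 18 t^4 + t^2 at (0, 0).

The Hessian of f at 0 is [[2, 2], [2, 2]] with rank 1, so corank 1. A Groebner basis of the Jacobian ideal J(f) in C{s,t} is {t^3, s + t}; counting standard monomials gives mu = 3. Corank 1: A-series; mu = 3 gives A_3.

Type A_3, Milnor number mu = 3.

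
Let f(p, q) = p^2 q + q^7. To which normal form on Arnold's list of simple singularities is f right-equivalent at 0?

D8

The Hessian of f at 0 has rank 0. Corank 2; j^3 = p^2*q has shape L^2 M (L != M), so D-series; mu = 8 gives D_8.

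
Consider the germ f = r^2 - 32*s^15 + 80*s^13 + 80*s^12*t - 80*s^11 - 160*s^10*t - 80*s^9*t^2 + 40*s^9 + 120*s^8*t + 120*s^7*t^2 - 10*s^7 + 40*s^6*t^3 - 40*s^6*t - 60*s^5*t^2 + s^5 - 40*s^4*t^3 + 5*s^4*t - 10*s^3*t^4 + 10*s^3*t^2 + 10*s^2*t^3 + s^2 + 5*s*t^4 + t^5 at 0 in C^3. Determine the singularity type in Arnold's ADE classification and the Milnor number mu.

The Hessian of f at 0 has rank 2. Corank 1: A-series; mu = 4 gives A_4.

Type A_{4}, Milnor number mu = 4.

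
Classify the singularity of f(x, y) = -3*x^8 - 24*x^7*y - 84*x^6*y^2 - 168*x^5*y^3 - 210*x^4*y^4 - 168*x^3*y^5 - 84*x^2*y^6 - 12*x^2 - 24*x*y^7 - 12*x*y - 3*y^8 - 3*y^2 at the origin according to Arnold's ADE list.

A_7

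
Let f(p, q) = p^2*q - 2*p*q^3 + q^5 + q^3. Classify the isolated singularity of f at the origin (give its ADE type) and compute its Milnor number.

Type D_4, Milnor number mu = 4.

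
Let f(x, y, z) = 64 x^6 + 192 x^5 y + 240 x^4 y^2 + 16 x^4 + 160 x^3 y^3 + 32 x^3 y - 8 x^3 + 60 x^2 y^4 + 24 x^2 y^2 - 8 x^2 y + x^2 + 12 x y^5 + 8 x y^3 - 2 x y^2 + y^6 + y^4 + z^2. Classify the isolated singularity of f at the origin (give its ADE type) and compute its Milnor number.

Type A_5, Milnor number mu = 5.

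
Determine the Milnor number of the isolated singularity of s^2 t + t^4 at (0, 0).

5

The Hessian of f at 0 has rank 0. Corank 2; j^3 = s^2*t has shape L^2 M (L != M), so D-series; mu = 5 gives D_5.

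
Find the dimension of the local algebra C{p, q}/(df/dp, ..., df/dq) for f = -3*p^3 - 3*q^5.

The Hessian of f at 0 has rank 0. Corank 2; j^3 = -3*p^3 is a perfect cube, so E-series; the 5-jet and mu = 8 give E_8.

8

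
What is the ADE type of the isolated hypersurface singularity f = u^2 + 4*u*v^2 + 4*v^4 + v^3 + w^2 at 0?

A2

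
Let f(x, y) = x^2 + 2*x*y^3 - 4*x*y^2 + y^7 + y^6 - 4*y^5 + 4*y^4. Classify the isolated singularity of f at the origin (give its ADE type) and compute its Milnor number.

Type A_6, Milnor number mu = 6.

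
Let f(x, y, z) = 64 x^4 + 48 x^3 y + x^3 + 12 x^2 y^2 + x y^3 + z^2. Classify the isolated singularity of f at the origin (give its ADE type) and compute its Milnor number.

The Hessian of f at 0 has rank 1. Corank 2; j^3 = x^3 is a perfect cube, so E-series; the 4-jet and mu = 7 give E_7.

Type E_{7}, Milnor number mu = 7.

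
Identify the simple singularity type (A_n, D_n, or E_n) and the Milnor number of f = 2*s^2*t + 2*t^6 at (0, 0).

Type D_{7}, Milnor number mu = 7.

The Hessian of f at 0 is [[0, 0], [0, 0]] with rank 0, so corank 2. A Groebner basis of the Jacobian ideal J(f) in C{s,t} is {s^2/6 + t^5, s^3, s*t}; counting standard monomials gives mu = 7. Corank 2; j^3 = 2*s^2*t has shape L^2 M (L != M), so D-series; mu = 7 gives D_7.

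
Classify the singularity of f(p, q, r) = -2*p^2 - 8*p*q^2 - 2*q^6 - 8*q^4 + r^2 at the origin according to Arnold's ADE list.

A5

The Hessian of f at 0 is [[-4, 0, 0], [0, 0, 0], [0, 0, 2]] with rank 2, so corank 1. A Groebner basis of the Jacobian ideal J(f) in C{p,q,r} is {p^3, p^2*q, p/2 + q^2, r}; counting standard monomials gives mu = 5. Corank 1: A-series; mu = 5 gives A_5.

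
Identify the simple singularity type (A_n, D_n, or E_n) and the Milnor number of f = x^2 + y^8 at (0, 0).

Type A_7, Milnor number mu = 7.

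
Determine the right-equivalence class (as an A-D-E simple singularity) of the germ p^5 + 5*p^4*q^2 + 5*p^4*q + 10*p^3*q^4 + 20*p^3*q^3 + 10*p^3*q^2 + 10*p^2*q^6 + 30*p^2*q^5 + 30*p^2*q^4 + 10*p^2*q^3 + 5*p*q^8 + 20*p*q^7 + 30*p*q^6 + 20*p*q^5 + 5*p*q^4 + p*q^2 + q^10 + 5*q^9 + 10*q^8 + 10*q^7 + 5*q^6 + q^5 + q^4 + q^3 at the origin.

D_6

The Hessian of f at 0 is [[0, 0], [0, 0]] with rank 0, so corank 2. A Groebner basis of the Jacobian ideal J(f) in C{p,q} is {p^4 + q^2/5, q^3, p*q + q^2}; counting standard monomials gives mu = 6. Corank 2; j^3 = q^2*(p + q) has shape L^2 M (L != M), so D-series; mu = 6 gives D_6.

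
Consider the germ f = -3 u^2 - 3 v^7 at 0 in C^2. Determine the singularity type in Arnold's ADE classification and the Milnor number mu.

Type A_{6}, Milnor number mu = 6.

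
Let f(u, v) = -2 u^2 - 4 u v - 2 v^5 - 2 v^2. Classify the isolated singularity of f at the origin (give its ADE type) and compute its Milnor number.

Type A_{4}, Milnor number mu = 4.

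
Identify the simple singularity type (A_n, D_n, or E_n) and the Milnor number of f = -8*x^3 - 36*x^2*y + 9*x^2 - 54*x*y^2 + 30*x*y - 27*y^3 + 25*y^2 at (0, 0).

The Hessian of f at 0 has rank 1. Corank 1: A-series; mu = 2 gives A_2.

Type A_2, Milnor number mu = 2.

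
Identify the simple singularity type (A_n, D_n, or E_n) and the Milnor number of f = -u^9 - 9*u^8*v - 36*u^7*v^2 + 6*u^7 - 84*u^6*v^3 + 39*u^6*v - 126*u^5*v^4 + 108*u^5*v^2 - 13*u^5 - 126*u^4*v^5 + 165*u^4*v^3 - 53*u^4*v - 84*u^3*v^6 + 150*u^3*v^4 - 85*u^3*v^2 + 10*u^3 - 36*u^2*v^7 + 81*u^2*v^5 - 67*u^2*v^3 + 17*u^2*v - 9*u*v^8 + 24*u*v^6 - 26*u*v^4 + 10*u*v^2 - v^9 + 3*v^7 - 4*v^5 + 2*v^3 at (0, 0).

Type D_4, Milnor number mu = 4.

The Hessian of f at 0 is [[0, 0], [0, 0]] with rank 0, so corank 2. A Groebner basis of the Jacobian ideal J(f) in C{u,v} is {v^3, u^2 - 2*v^2/11, u*v + 5*v^2/11}; counting standard monomials gives mu = 4. Corank 2; j^3 = (2*u + v)*(5*u^2 + 6*u*v + 2*v^2) splits into three distinct lines over C (the quadratic factor has nonzero discriminant), so D_4.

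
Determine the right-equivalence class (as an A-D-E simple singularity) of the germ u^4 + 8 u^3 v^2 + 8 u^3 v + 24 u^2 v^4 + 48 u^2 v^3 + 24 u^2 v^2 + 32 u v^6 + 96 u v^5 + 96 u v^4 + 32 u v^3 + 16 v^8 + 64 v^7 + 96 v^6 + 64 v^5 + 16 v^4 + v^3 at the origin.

The Hessian of f at 0 is [[0, 0], [0, 0]] with rank 0, so corank 2. A Groebner basis of the Jacobian ideal J(f) in C{u,v} is {u^3 + 6*u^2*v, v^2}; counting standard monomials gives mu = 6. Corank 2; j^3 = v^3 is a perfect cube, so E-series; the 4-jet and mu = 6 give E_6.

E6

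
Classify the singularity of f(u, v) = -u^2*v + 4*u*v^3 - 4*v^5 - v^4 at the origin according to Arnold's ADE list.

The Hessian of f at 0 has rank 0. Corank 2; j^3 = -u^2*v has shape L^2 M (L != M), so D-series; mu = 5 gives D_5.

D_{5}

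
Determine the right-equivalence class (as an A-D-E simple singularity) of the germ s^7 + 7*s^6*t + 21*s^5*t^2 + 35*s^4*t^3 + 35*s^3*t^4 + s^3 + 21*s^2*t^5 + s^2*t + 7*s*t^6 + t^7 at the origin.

D_{8}

The Hessian of f at 0 is [[0, 0], [0, 0]] with rank 0, so corank 2. A Groebner basis of the Jacobian ideal J(f) in C{s,t} is {-s*t/7 + t^6, s*t^2, s^2 + s*t}; counting standard monomials gives mu = 8. Corank 2; j^3 = s^2*(s + t) has shape L^2 M (L != M), so D-series; mu = 8 gives D_8.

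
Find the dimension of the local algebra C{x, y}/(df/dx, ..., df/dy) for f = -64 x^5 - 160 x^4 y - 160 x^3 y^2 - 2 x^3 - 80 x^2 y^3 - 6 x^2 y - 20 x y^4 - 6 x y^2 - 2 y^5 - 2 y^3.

8

The Hessian of f at 0 is [[0, 0], [0, 0]] with rank 0, so corank 2. A Groebner basis of the Jacobian ideal J(f) in C{x,y} is {y^5, x*y^3 + 7*y^4/8, x^2 + 2*x*y + y^2}; counting standard monomials gives mu = 8. Corank 2; j^3 = -2*(x + y)^3 is a perfect cube, so E-series; the 5-jet and mu = 8 give E_8.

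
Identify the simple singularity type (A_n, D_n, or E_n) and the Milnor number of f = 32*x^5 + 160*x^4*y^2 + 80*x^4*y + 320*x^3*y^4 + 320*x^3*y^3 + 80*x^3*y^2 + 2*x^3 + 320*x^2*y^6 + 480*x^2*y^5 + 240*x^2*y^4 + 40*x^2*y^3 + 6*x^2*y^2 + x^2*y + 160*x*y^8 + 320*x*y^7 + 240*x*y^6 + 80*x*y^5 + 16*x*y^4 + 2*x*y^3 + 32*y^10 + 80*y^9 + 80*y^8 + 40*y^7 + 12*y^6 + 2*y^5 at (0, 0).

Type D_6, Milnor number mu = 6.

The Hessian of f at 0 has rank 0. Corank 2; j^3 = x^2*(2*x + y) has shape L^2 M (L != M), so D-series; mu = 6 gives D_6.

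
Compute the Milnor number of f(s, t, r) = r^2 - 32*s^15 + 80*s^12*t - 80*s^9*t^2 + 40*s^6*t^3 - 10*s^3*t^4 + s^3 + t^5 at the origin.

The Hessian of f at 0 has rank 1. Corank 2; j^3 = s^3 is a perfect cube, so E-series; the 5-jet and mu = 8 give E_8.

8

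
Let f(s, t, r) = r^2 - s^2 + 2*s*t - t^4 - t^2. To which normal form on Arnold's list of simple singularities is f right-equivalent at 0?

A_{3}

The Hessian of f at 0 has rank 2. Corank 1: A-series; mu = 3 gives A_3.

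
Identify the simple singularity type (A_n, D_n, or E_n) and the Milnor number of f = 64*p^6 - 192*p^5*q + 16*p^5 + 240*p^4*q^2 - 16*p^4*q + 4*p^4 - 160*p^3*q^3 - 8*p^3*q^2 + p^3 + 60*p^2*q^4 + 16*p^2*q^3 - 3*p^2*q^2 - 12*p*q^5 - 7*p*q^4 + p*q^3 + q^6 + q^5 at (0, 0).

Type E_7, Milnor number mu = 7.

The Hessian of f at 0 has rank 0. Corank 2; j^3 = p^3 is a perfect cube, so E-series; the 4-jet and mu = 7 give E_7.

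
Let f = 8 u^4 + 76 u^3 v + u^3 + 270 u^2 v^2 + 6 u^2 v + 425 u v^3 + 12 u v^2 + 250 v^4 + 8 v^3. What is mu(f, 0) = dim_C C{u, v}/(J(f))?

The Hessian of f at 0 is [[0, 0], [0, 0]] with rank 0, so corank 2. A Groebner basis of the Jacobian ideal J(f) in C{u,v} is {3*u^2/4 + 3*u*v + v^4 + v^3/4 + 3*v^2, u^3 + 27*u^2/2 + 54*u*v + 25*v^3/2 + 54*v^2, u^2*v - 17*u^2/4 - 17*u*v - 65*v^3/12 - 17*v^2, u^2 + u*v^2 + 4*u*v + 7*v^3/3 + 4*v^2}; counting standard monomials gives mu = 7. Corank 2; j^3 = (u + 2*v)^3 is a perfect cube, so E-series; the 4-jet and mu = 7 give E_7.

7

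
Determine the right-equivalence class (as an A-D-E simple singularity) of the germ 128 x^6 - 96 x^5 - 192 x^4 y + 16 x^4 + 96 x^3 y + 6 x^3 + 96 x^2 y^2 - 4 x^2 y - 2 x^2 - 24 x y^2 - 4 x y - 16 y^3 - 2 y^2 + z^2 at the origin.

The Hessian of f at 0 has rank 2. Corank 1: A-series; mu = 2 gives A_2.

A_2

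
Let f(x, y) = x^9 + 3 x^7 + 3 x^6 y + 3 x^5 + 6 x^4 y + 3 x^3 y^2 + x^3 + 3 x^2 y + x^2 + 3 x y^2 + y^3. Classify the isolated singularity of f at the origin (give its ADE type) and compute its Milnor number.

Type A2, Milnor number mu = 2.

The Hessian of f at 0 has rank 1. Corank 1: A-series; mu = 2 gives A_2.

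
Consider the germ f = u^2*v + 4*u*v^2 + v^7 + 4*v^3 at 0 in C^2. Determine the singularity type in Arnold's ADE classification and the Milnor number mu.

Type D_{8}, Milnor number mu = 8.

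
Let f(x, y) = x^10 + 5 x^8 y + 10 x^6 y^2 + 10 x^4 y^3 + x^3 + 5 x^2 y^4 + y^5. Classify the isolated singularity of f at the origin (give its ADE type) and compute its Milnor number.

The Hessian of f at 0 is [[0, 0], [0, 0]] with rank 0, so corank 2. A Groebner basis of the Jacobian ideal J(f) in C{x,y} is {y^4, x^2}; counting standard monomials gives mu = 8. Corank 2; j^3 = x^3 is a perfect cube, so E-series; the 5-jet and mu = 8 give E_8.

Type E8, Milnor number mu = 8.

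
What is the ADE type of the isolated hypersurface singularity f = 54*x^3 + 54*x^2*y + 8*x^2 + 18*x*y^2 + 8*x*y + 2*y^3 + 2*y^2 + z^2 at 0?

A_2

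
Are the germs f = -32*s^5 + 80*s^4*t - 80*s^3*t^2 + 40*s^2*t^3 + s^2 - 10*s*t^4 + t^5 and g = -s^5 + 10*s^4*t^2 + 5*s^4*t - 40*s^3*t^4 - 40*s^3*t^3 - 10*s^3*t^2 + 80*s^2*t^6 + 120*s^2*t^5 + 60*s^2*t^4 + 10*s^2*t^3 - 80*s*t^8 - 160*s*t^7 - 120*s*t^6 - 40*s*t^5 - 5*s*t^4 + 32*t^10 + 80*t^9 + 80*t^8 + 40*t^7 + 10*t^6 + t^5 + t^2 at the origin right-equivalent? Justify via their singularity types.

Yes.

The Hessian of f at 0 has rank 1. Corank 1: A-series; mu = 4 gives A_4. The Hessian of g at 0 has rank 1. Corank 1: A-series; mu = 4 gives A_4. Both have type A_4, hence right-equivalent.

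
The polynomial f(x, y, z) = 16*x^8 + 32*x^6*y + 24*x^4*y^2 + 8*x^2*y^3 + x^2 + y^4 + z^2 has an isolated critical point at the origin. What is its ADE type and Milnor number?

Type A_{3}, Milnor number mu = 3.

The Hessian of f at 0 is [[2, 0, 0], [0, 0, 0], [0, 0, 2]] with rank 2, so corank 1. A Groebner basis of the Jacobian ideal J(f) in C{x,y,z} is {y^3, x, z}; counting standard monomials gives mu = 3. Corank 1: A-series; mu = 3 gives A_3.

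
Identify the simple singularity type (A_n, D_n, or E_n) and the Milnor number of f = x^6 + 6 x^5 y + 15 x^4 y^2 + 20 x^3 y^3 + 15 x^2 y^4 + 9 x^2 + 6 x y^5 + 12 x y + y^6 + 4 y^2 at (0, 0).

Type A5, Milnor number mu = 5.

The Hessian of f at 0 has rank 1. Corank 1: A-series; mu = 5 gives A_5.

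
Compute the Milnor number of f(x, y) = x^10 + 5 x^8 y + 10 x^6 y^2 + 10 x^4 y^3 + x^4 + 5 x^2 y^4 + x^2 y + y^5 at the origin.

6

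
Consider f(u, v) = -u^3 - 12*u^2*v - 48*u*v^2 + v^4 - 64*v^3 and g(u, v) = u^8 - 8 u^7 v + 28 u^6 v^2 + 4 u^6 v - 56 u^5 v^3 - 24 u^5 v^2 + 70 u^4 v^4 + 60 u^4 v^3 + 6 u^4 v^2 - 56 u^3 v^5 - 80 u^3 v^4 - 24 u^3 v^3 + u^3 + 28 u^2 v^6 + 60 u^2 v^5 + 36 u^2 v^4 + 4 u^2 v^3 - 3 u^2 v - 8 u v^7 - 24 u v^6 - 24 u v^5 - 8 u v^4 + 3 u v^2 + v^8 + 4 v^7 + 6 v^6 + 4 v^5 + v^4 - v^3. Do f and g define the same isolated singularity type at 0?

The Hessian of f at 0 is [[0, 0], [0, 0]] with rank 0, so corank 2. A Groebner basis of the Jacobian ideal J(f) in C{u,v} is {v^3, u^2 + 8*u*v + 16*v^2}; counting standard monomials gives mu = 6. Corank 2; j^3 = -(u + 4*v)^3 is a perfect cube, so E-series; the 4-jet and mu = 6 give E_6. The Hessian of g at 0 is [[0, 0], [0, 0]] with rank 0, so corank 2. A Groebner basis of the Jacobian ideal J(g) in C{u,v} is {v^3, u^2 - 2*u*v + v^2}; counting standard monomials gives mu = 6. Corank 2; j^3 = (u - v)^3 is a perfect cube, so E-series; the 4-jet and mu = 6 give E_6. Both have type E_6, hence right-equivalent.

Yes.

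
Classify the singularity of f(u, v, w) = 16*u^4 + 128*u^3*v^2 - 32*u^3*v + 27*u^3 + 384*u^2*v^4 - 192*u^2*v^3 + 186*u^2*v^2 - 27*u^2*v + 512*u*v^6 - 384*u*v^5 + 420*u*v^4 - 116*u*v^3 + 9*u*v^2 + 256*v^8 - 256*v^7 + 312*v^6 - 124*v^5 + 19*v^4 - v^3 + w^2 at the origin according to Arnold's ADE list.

E6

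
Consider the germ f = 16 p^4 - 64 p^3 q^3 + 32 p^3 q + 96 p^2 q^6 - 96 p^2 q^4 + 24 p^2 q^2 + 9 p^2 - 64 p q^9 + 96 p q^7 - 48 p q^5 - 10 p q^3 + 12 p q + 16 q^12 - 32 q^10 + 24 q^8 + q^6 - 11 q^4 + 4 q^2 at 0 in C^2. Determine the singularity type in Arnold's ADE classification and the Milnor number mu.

The Hessian of f at 0 has rank 1. Corank 1: A-series; mu = 3 gives A_3.

Type A_3, Milnor number mu = 3.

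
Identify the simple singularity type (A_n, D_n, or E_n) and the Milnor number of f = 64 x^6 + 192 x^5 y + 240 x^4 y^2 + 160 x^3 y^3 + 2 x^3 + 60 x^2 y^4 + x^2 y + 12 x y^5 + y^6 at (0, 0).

Type D_7, Milnor number mu = 7.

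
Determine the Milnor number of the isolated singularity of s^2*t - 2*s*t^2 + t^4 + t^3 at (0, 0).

5

The Hessian of f at 0 is [[0, 0], [0, 0]] with rank 0, so corank 2. A Groebner basis of the Jacobian ideal J(f) in C{s,t} is {s^3 + s^2/4 - t^2/4, s^2/4 + t^3 - t^2/4, s*t - t^2}; counting standard monomials gives mu = 5. Corank 2; j^3 = t*(s - t)^2 has shape L^2 M (L != M), so D-series; mu = 5 gives D_5.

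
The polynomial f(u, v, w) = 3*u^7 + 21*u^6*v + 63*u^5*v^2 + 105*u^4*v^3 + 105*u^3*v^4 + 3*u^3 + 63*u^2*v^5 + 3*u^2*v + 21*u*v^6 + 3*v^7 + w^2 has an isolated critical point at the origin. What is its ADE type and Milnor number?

Type D8, Milnor number mu = 8.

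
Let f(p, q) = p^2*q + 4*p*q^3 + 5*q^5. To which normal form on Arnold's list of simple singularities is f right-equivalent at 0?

D_6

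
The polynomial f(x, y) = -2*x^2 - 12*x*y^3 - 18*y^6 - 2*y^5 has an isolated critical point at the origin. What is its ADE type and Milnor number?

The Hessian of f at 0 has rank 1. Corank 1: A-series; mu = 4 gives A_4.

Type A4, Milnor number mu = 4.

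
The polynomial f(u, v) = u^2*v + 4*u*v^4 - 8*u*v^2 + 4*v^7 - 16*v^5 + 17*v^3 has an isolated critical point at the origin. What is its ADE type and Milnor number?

Type D_{4}, Milnor number mu = 4.

The Hessian of f at 0 has rank 0. Corank 2; j^3 = v*(u^2 - 8*u*v + 17*v^2) splits into three distinct lines over C (the quadratic factor has nonzero discriminant), so D_4.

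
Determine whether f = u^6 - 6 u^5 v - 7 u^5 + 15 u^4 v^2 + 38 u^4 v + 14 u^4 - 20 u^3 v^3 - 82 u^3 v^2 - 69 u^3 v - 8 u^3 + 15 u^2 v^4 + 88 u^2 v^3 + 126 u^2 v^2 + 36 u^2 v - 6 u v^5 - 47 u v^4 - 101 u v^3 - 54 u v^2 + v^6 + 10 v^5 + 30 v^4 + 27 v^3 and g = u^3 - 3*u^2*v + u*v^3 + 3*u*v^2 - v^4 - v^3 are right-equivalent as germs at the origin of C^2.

Yes.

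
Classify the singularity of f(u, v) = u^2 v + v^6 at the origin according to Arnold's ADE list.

The Hessian of f at 0 has rank 0. Corank 2; j^3 = u^2*v has shape L^2 M (L != M), so D-series; mu = 7 gives D_7.

D_7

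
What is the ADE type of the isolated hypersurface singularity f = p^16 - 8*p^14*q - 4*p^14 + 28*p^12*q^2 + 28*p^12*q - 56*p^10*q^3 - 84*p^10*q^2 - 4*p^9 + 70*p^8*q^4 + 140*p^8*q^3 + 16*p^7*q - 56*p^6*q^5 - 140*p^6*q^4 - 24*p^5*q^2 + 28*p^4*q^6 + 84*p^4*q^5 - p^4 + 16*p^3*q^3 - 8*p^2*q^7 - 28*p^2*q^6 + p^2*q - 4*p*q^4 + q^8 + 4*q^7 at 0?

D_9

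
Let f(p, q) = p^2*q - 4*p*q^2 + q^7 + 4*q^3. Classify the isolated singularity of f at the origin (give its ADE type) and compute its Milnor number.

Type D_{8}, Milnor number mu = 8.

The Hessian of f at 0 has rank 0. Corank 2; j^3 = q*(p - 2*q)^2 has shape L^2 M (L != M), so D-series; mu = 8 gives D_8.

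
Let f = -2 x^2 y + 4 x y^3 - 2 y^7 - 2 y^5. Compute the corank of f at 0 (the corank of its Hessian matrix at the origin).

2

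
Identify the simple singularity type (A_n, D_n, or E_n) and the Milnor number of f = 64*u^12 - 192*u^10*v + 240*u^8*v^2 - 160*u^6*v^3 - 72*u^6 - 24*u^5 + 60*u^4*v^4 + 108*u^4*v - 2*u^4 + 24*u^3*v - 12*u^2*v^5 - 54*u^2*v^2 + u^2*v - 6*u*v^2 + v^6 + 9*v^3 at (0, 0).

Type D_7, Milnor number mu = 7.

The Hessian of f at 0 has rank 0. Corank 2; j^3 = v*(u - 3*v)^2 has shape L^2 M (L != M), so D-series; mu = 7 gives D_7.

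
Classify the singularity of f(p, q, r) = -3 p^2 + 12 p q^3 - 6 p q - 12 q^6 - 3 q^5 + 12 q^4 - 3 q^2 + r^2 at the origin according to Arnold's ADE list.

The Hessian of f at 0 has rank 2. Corank 1: A-series; mu = 4 gives A_4.

A_{4}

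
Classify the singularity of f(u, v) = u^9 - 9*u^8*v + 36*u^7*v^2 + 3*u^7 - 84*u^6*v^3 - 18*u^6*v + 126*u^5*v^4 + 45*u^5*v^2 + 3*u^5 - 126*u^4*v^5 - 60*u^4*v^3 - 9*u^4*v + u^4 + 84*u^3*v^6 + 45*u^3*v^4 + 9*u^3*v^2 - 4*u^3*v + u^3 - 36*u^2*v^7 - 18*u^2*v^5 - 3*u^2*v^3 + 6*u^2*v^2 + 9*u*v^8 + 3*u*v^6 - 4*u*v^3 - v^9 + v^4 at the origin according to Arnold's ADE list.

E_6

The Hessian of f at 0 is [[0, 0], [0, 0]] with rank 0, so corank 2. A Groebner basis of the Jacobian ideal J(f) in C{u,v} is {v^4, u*v^2 - v^3/3, u^2}; counting standard monomials gives mu = 6. Corank 2; j^3 = u^3 is a perfect cube, so E-series; the 4-jet and mu = 6 give E_6.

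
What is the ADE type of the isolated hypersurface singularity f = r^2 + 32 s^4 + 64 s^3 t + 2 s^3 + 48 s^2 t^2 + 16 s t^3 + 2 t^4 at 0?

The Hessian of f at 0 is [[0, 0, 0], [0, 0, 0], [0, 0, 2]] with rank 1, so corank 2. A Groebner basis of the Jacobian ideal J(f) in C{s,t,r} is {t^4, s*t^2 + t^3/6, s^2, r}; counting standard monomials gives mu = 6. Corank 2; j^3 = 2*s^3 is a perfect cube, so E-series; the 4-jet and mu = 6 give E_6.

E6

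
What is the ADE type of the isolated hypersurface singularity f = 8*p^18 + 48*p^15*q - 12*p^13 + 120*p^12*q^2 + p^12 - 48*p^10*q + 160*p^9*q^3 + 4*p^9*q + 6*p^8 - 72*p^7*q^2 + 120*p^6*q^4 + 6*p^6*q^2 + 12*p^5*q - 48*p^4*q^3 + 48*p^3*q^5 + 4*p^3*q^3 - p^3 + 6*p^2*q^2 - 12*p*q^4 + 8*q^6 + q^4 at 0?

E6

The Hessian of f at 0 has rank 0. Corank 2; j^3 = -p^3 is a perfect cube, so E-series; the 4-jet and mu = 6 give E_6.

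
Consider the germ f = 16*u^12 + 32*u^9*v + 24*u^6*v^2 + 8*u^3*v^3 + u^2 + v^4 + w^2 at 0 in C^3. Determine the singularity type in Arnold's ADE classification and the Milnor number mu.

Type A_3, Milnor number mu = 3.

The Hessian of f at 0 has rank 2. Corank 1: A-series; mu = 3 gives A_3.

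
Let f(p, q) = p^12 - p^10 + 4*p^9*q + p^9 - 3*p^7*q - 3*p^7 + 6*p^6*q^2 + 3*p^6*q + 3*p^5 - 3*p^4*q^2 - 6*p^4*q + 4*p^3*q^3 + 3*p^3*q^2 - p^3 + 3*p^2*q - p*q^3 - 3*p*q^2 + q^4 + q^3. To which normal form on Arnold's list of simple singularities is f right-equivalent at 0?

The Hessian of f at 0 has rank 0. Corank 2; j^3 = -(p - q)^3 is a perfect cube, so E-series; the 4-jet and mu = 7 give E_7.

E_7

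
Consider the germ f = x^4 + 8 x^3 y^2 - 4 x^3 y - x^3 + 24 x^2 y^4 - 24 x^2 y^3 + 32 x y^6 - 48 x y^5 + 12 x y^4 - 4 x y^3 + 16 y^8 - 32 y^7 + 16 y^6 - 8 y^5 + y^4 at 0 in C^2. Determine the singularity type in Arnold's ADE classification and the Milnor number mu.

The Hessian of f at 0 is [[0, 0], [0, 0]] with rank 0, so corank 2. A Groebner basis of the Jacobian ideal J(f) in C{x,y} is {x^3, x^2*y, x^2/4 + x*y^2, 3*x^2/4 + y^3}; counting standard monomials gives mu = 6. Corank 2; j^3 = -x^3 is a perfect cube, so E-series; the 4-jet and mu = 6 give E_6.

Type E_6, Milnor number mu = 6.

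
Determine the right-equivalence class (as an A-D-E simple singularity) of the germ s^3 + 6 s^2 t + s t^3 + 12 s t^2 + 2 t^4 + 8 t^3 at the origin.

E7

The Hessian of f at 0 has rank 0. Corank 2; j^3 = (s + 2*t)^3 is a perfect cube, so E-series; the 4-jet and mu = 7 give E_7.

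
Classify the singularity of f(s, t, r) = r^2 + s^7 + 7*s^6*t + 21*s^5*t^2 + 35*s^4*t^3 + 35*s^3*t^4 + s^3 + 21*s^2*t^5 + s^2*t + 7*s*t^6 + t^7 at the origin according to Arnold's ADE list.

The Hessian of f at 0 is [[0, 0, 0], [0, 0, 0], [0, 0, 2]] with rank 1, so corank 2. A Groebner basis of the Jacobian ideal J(f) in C{s,t,r} is {-s*t/7 + t^6, s*t^2, s^2 + s*t, r}; counting standard monomials gives mu = 8. Corank 2; j^3 = s^2*(s + t) has shape L^2 M (L != M), so D-series; mu = 8 gives D_8.

D_8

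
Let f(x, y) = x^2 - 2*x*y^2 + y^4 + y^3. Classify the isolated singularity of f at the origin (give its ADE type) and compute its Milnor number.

Type A_2, Milnor number mu = 2.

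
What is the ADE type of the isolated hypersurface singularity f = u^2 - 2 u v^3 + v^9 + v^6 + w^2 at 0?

The Hessian of f at 0 is [[2, 0, 0], [0, 0, 0], [0, 0, 2]] with rank 2, so corank 1. A Groebner basis of the Jacobian ideal J(f) in C{u,v,w} is {u^2*v^2, u^3, -u + v^3, w}; counting standard monomials gives mu = 8. Corank 1: A-series; mu = 8 gives A_8.

A8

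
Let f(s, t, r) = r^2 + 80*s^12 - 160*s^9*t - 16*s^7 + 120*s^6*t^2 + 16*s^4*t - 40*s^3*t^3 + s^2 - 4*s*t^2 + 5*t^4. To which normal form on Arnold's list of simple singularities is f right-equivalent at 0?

A_{3}

The Hessian of f at 0 has rank 2. Corank 1: A-series; mu = 3 gives A_3.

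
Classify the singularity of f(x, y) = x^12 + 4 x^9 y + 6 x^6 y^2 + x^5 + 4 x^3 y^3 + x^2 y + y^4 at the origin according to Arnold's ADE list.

D5

The Hessian of f at 0 has rank 0. Corank 2; j^3 = x^2*y has shape L^2 M (L != M), so D-series; mu = 5 gives D_5.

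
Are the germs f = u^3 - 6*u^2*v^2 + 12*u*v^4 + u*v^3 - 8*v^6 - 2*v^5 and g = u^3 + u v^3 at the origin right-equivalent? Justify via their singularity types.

Yes.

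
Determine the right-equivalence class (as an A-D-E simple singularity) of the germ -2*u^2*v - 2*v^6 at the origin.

D7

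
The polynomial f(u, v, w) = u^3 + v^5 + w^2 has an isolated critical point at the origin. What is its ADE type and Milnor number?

Type E_{8}, Milnor number mu = 8.

The Hessian of f at 0 is [[0, 0, 0], [0, 0, 0], [0, 0, 2]] with rank 1, so corank 2. A Groebner basis of the Jacobian ideal J(f) in C{u,v,w} is {v^4, u^2, w}; counting standard monomials gives mu = 8. Corank 2; j^3 = u^3 is a perfect cube, so E-series; the 5-jet and mu = 8 give E_8.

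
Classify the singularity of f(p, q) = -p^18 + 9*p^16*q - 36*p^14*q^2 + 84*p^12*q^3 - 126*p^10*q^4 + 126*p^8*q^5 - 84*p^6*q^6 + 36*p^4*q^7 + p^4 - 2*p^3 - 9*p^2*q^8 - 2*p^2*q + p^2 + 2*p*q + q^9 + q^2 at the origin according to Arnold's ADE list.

The Hessian of f at 0 has rank 1. Corank 1: A-series; mu = 8 gives A_8.

A8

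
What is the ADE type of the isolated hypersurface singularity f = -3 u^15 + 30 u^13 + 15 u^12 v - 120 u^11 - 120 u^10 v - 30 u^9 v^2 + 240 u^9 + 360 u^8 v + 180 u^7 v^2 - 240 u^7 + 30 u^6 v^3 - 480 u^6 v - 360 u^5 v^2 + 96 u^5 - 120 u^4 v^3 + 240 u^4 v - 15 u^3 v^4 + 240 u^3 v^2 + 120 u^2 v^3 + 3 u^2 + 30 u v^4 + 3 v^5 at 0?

A4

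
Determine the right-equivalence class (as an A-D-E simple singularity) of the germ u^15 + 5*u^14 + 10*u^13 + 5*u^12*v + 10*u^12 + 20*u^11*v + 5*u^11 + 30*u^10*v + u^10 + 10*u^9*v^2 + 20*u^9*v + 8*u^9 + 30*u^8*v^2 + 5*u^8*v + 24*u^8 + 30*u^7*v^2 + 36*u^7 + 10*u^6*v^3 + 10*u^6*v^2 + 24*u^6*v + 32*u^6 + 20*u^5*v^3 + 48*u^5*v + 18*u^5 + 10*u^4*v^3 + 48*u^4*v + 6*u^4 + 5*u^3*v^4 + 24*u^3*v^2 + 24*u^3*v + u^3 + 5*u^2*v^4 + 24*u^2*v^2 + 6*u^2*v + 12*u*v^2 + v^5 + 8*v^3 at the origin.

The Hessian of f at 0 has rank 0. Corank 2; j^3 = (u + 2*v)^3 is a perfect cube, so E-series; the 5-jet and mu = 8 give E_8.

E_{8}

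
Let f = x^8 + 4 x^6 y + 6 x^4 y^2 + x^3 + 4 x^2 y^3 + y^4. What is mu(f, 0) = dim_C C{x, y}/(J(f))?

6

The Hessian of f at 0 has rank 0. Corank 2; j^3 = x^3 is a perfect cube, so E-series; the 4-jet and mu = 6 give E_6.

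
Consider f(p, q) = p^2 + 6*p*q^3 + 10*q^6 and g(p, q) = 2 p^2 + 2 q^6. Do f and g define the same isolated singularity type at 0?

The Hessian of f at 0 has rank 1. Corank 1: A-series; mu = 5 gives A_5. The Hessian of g at 0 has rank 1. Corank 1: A-series; mu = 5 gives A_5. Both have type A_5, hence right-equivalent.

Yes.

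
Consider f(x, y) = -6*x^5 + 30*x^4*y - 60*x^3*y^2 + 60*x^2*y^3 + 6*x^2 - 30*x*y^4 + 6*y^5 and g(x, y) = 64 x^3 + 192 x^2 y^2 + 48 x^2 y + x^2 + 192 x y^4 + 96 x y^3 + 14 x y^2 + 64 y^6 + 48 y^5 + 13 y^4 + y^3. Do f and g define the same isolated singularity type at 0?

No.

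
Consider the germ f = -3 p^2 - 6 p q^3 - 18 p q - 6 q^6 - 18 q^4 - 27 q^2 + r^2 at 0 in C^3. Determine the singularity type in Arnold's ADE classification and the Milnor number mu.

The Hessian of f at 0 has rank 2. Corank 1: A-series; mu = 5 gives A_5.

Type A_{5}, Milnor number mu = 5.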